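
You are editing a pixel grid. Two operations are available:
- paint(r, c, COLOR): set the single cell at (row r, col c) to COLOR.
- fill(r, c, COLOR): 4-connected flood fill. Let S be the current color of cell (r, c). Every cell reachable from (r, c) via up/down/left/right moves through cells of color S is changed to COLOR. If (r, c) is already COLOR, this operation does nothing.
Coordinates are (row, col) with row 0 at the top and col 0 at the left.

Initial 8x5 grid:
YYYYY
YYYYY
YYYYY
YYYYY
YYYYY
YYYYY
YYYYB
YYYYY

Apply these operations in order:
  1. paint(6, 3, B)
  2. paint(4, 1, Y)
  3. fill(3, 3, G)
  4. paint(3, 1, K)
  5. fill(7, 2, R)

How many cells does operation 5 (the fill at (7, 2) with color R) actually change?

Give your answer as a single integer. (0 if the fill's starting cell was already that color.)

After op 1 paint(6,3,B):
YYYYY
YYYYY
YYYYY
YYYYY
YYYYY
YYYYY
YYYBB
YYYYY
After op 2 paint(4,1,Y):
YYYYY
YYYYY
YYYYY
YYYYY
YYYYY
YYYYY
YYYBB
YYYYY
After op 3 fill(3,3,G) [38 cells changed]:
GGGGG
GGGGG
GGGGG
GGGGG
GGGGG
GGGGG
GGGBB
GGGGG
After op 4 paint(3,1,K):
GGGGG
GGGGG
GGGGG
GKGGG
GGGGG
GGGGG
GGGBB
GGGGG
After op 5 fill(7,2,R) [37 cells changed]:
RRRRR
RRRRR
RRRRR
RKRRR
RRRRR
RRRRR
RRRBB
RRRRR

Answer: 37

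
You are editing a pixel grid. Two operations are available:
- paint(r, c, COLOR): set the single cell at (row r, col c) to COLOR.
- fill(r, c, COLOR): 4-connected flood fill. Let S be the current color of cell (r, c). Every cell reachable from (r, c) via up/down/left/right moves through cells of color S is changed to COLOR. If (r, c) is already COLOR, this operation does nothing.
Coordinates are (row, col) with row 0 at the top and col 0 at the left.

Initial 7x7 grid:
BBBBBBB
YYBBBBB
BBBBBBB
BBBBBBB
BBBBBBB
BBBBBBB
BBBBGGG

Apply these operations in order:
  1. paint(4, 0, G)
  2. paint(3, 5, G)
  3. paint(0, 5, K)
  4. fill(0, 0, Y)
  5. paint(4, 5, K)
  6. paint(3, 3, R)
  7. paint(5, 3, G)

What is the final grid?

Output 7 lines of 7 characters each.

Answer: YYYYYKY
YYYYYYY
YYYYYYY
YYYRYGY
GYYYYKY
YYYGYYY
YYYYGGG

Derivation:
After op 1 paint(4,0,G):
BBBBBBB
YYBBBBB
BBBBBBB
BBBBBBB
GBBBBBB
BBBBBBB
BBBBGGG
After op 2 paint(3,5,G):
BBBBBBB
YYBBBBB
BBBBBBB
BBBBBGB
GBBBBBB
BBBBBBB
BBBBGGG
After op 3 paint(0,5,K):
BBBBBKB
YYBBBBB
BBBBBBB
BBBBBGB
GBBBBBB
BBBBBBB
BBBBGGG
After op 4 fill(0,0,Y) [41 cells changed]:
YYYYYKY
YYYYYYY
YYYYYYY
YYYYYGY
GYYYYYY
YYYYYYY
YYYYGGG
After op 5 paint(4,5,K):
YYYYYKY
YYYYYYY
YYYYYYY
YYYYYGY
GYYYYKY
YYYYYYY
YYYYGGG
After op 6 paint(3,3,R):
YYYYYKY
YYYYYYY
YYYYYYY
YYYRYGY
GYYYYKY
YYYYYYY
YYYYGGG
After op 7 paint(5,3,G):
YYYYYKY
YYYYYYY
YYYYYYY
YYYRYGY
GYYYYKY
YYYGYYY
YYYYGGG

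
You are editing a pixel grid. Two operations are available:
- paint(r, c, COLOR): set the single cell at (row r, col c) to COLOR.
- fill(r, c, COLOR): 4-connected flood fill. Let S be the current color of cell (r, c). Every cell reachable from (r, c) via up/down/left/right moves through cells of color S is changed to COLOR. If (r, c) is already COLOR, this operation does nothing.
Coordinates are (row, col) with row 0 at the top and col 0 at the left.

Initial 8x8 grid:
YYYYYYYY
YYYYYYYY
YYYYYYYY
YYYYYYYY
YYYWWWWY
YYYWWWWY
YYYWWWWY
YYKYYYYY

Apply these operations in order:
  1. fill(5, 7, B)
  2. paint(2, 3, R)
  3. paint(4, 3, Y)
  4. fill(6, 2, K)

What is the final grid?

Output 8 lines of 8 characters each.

Answer: KKKKKKKK
KKKKKKKK
KKKRKKKK
KKKKKKKK
KKKYWWWK
KKKWWWWK
KKKWWWWK
KKKKKKKK

Derivation:
After op 1 fill(5,7,B) [51 cells changed]:
BBBBBBBB
BBBBBBBB
BBBBBBBB
BBBBBBBB
BBBWWWWB
BBBWWWWB
BBBWWWWB
BBKBBBBB
After op 2 paint(2,3,R):
BBBBBBBB
BBBBBBBB
BBBRBBBB
BBBBBBBB
BBBWWWWB
BBBWWWWB
BBBWWWWB
BBKBBBBB
After op 3 paint(4,3,Y):
BBBBBBBB
BBBBBBBB
BBBRBBBB
BBBBBBBB
BBBYWWWB
BBBWWWWB
BBBWWWWB
BBKBBBBB
After op 4 fill(6,2,K) [50 cells changed]:
KKKKKKKK
KKKKKKKK
KKKRKKKK
KKKKKKKK
KKKYWWWK
KKKWWWWK
KKKWWWWK
KKKKKKKK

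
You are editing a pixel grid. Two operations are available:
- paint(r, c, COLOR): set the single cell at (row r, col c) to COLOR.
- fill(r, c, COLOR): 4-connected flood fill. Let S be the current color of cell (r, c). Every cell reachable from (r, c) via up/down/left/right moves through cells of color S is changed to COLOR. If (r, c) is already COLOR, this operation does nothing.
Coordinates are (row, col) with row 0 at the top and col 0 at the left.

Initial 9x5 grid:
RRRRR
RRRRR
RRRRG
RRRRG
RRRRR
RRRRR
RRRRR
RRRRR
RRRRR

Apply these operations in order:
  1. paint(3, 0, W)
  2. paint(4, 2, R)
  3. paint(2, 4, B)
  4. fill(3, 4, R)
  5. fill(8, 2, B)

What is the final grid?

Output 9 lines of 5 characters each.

Answer: BBBBB
BBBBB
BBBBB
WBBBB
BBBBB
BBBBB
BBBBB
BBBBB
BBBBB

Derivation:
After op 1 paint(3,0,W):
RRRRR
RRRRR
RRRRG
WRRRG
RRRRR
RRRRR
RRRRR
RRRRR
RRRRR
After op 2 paint(4,2,R):
RRRRR
RRRRR
RRRRG
WRRRG
RRRRR
RRRRR
RRRRR
RRRRR
RRRRR
After op 3 paint(2,4,B):
RRRRR
RRRRR
RRRRB
WRRRG
RRRRR
RRRRR
RRRRR
RRRRR
RRRRR
After op 4 fill(3,4,R) [1 cells changed]:
RRRRR
RRRRR
RRRRB
WRRRR
RRRRR
RRRRR
RRRRR
RRRRR
RRRRR
After op 5 fill(8,2,B) [43 cells changed]:
BBBBB
BBBBB
BBBBB
WBBBB
BBBBB
BBBBB
BBBBB
BBBBB
BBBBB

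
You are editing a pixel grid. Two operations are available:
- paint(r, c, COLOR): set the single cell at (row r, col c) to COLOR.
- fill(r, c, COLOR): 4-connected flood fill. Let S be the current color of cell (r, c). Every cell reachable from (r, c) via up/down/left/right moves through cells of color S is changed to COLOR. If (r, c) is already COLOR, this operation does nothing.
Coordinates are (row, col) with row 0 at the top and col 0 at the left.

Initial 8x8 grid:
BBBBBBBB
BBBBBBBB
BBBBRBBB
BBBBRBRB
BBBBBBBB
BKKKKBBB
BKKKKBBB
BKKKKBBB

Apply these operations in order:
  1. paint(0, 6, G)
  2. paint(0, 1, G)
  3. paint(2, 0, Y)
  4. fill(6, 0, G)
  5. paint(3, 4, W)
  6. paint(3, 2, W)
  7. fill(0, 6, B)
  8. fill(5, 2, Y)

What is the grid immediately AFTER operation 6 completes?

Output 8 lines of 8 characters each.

After op 1 paint(0,6,G):
BBBBBBGB
BBBBBBBB
BBBBRBBB
BBBBRBRB
BBBBBBBB
BKKKKBBB
BKKKKBBB
BKKKKBBB
After op 2 paint(0,1,G):
BGBBBBGB
BBBBBBBB
BBBBRBBB
BBBBRBRB
BBBBBBBB
BKKKKBBB
BKKKKBBB
BKKKKBBB
After op 3 paint(2,0,Y):
BGBBBBGB
BBBBBBBB
YBBBRBBB
BBBBRBRB
BBBBBBBB
BKKKKBBB
BKKKKBBB
BKKKKBBB
After op 4 fill(6,0,G) [46 cells changed]:
GGGGGGGG
GGGGGGGG
YGGGRGGG
GGGGRGRG
GGGGGGGG
GKKKKGGG
GKKKKGGG
GKKKKGGG
After op 5 paint(3,4,W):
GGGGGGGG
GGGGGGGG
YGGGRGGG
GGGGWGRG
GGGGGGGG
GKKKKGGG
GKKKKGGG
GKKKKGGG
After op 6 paint(3,2,W):
GGGGGGGG
GGGGGGGG
YGGGRGGG
GGWGWGRG
GGGGGGGG
GKKKKGGG
GKKKKGGG
GKKKKGGG

Answer: GGGGGGGG
GGGGGGGG
YGGGRGGG
GGWGWGRG
GGGGGGGG
GKKKKGGG
GKKKKGGG
GKKKKGGG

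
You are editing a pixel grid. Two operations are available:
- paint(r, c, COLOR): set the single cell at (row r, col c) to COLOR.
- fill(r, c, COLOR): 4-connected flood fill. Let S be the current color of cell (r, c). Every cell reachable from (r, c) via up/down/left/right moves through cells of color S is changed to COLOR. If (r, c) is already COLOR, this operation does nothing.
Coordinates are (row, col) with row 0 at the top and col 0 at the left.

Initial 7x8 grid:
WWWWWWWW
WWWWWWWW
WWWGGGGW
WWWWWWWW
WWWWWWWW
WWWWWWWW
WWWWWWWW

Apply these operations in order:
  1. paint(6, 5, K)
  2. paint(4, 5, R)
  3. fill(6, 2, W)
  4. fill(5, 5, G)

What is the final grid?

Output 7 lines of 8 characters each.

After op 1 paint(6,5,K):
WWWWWWWW
WWWWWWWW
WWWGGGGW
WWWWWWWW
WWWWWWWW
WWWWWWWW
WWWWWKWW
After op 2 paint(4,5,R):
WWWWWWWW
WWWWWWWW
WWWGGGGW
WWWWWWWW
WWWWWRWW
WWWWWWWW
WWWWWKWW
After op 3 fill(6,2,W) [0 cells changed]:
WWWWWWWW
WWWWWWWW
WWWGGGGW
WWWWWWWW
WWWWWRWW
WWWWWWWW
WWWWWKWW
After op 4 fill(5,5,G) [50 cells changed]:
GGGGGGGG
GGGGGGGG
GGGGGGGG
GGGGGGGG
GGGGGRGG
GGGGGGGG
GGGGGKGG

Answer: GGGGGGGG
GGGGGGGG
GGGGGGGG
GGGGGGGG
GGGGGRGG
GGGGGGGG
GGGGGKGG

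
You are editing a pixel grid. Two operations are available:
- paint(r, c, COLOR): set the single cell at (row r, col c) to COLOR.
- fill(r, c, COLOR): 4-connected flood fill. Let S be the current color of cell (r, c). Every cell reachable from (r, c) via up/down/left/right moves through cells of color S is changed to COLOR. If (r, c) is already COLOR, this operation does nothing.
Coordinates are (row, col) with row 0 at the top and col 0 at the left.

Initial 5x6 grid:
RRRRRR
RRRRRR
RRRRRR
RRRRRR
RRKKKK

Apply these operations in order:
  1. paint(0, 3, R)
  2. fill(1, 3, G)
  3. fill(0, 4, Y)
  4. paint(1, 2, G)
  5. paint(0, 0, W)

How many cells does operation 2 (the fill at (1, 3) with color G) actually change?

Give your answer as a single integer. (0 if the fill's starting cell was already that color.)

After op 1 paint(0,3,R):
RRRRRR
RRRRRR
RRRRRR
RRRRRR
RRKKKK
After op 2 fill(1,3,G) [26 cells changed]:
GGGGGG
GGGGGG
GGGGGG
GGGGGG
GGKKKK

Answer: 26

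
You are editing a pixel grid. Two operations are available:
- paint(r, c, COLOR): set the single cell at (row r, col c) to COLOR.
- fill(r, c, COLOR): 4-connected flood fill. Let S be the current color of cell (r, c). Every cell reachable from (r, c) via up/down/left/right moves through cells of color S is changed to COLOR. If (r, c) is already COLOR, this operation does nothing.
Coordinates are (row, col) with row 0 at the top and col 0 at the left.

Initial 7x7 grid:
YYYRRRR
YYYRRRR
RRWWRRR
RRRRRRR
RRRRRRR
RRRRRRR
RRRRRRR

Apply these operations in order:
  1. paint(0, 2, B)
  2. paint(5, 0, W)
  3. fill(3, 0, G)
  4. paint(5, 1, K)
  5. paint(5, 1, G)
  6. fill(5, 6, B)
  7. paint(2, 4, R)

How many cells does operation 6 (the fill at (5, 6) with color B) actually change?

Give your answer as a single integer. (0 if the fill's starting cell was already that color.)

After op 1 paint(0,2,B):
YYBRRRR
YYYRRRR
RRWWRRR
RRRRRRR
RRRRRRR
RRRRRRR
RRRRRRR
After op 2 paint(5,0,W):
YYBRRRR
YYYRRRR
RRWWRRR
RRRRRRR
RRRRRRR
WRRRRRR
RRRRRRR
After op 3 fill(3,0,G) [40 cells changed]:
YYBGGGG
YYYGGGG
GGWWGGG
GGGGGGG
GGGGGGG
WGGGGGG
GGGGGGG
After op 4 paint(5,1,K):
YYBGGGG
YYYGGGG
GGWWGGG
GGGGGGG
GGGGGGG
WKGGGGG
GGGGGGG
After op 5 paint(5,1,G):
YYBGGGG
YYYGGGG
GGWWGGG
GGGGGGG
GGGGGGG
WGGGGGG
GGGGGGG
After op 6 fill(5,6,B) [40 cells changed]:
YYBBBBB
YYYBBBB
BBWWBBB
BBBBBBB
BBBBBBB
WBBBBBB
BBBBBBB

Answer: 40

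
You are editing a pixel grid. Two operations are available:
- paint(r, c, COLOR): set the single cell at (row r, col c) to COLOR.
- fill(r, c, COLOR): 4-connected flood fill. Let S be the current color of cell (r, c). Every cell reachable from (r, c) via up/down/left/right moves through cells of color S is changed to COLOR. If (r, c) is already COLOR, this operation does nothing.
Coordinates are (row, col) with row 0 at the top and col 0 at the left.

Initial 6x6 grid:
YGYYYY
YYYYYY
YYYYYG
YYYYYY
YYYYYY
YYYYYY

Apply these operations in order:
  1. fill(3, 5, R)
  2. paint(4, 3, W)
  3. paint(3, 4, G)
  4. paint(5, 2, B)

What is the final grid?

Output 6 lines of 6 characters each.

Answer: RGRRRR
RRRRRR
RRRRRG
RRRRGR
RRRWRR
RRBRRR

Derivation:
After op 1 fill(3,5,R) [34 cells changed]:
RGRRRR
RRRRRR
RRRRRG
RRRRRR
RRRRRR
RRRRRR
After op 2 paint(4,3,W):
RGRRRR
RRRRRR
RRRRRG
RRRRRR
RRRWRR
RRRRRR
After op 3 paint(3,4,G):
RGRRRR
RRRRRR
RRRRRG
RRRRGR
RRRWRR
RRRRRR
After op 4 paint(5,2,B):
RGRRRR
RRRRRR
RRRRRG
RRRRGR
RRRWRR
RRBRRR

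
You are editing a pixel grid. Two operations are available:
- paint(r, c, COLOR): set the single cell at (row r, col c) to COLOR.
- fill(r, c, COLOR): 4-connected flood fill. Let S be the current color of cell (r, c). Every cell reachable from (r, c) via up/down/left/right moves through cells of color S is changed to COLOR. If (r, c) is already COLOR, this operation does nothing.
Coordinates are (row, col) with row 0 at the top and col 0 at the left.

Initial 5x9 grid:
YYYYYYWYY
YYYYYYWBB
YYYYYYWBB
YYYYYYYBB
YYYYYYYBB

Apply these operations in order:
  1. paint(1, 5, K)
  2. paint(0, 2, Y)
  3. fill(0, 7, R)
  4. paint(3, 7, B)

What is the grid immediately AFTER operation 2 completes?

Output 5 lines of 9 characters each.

Answer: YYYYYYWYY
YYYYYKWBB
YYYYYYWBB
YYYYYYYBB
YYYYYYYBB

Derivation:
After op 1 paint(1,5,K):
YYYYYYWYY
YYYYYKWBB
YYYYYYWBB
YYYYYYYBB
YYYYYYYBB
After op 2 paint(0,2,Y):
YYYYYYWYY
YYYYYKWBB
YYYYYYWBB
YYYYYYYBB
YYYYYYYBB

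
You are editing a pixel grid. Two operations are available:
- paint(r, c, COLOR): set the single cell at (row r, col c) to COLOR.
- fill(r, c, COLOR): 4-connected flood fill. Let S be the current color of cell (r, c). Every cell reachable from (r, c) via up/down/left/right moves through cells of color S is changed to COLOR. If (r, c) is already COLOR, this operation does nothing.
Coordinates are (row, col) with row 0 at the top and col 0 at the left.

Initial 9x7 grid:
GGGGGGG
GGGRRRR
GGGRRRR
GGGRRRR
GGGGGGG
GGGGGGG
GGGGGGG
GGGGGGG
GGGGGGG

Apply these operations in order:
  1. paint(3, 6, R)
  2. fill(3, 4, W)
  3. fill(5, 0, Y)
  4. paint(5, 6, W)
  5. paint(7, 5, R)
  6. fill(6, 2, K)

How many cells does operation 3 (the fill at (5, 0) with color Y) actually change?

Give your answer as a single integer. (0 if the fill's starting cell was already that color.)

Answer: 51

Derivation:
After op 1 paint(3,6,R):
GGGGGGG
GGGRRRR
GGGRRRR
GGGRRRR
GGGGGGG
GGGGGGG
GGGGGGG
GGGGGGG
GGGGGGG
After op 2 fill(3,4,W) [12 cells changed]:
GGGGGGG
GGGWWWW
GGGWWWW
GGGWWWW
GGGGGGG
GGGGGGG
GGGGGGG
GGGGGGG
GGGGGGG
After op 3 fill(5,0,Y) [51 cells changed]:
YYYYYYY
YYYWWWW
YYYWWWW
YYYWWWW
YYYYYYY
YYYYYYY
YYYYYYY
YYYYYYY
YYYYYYY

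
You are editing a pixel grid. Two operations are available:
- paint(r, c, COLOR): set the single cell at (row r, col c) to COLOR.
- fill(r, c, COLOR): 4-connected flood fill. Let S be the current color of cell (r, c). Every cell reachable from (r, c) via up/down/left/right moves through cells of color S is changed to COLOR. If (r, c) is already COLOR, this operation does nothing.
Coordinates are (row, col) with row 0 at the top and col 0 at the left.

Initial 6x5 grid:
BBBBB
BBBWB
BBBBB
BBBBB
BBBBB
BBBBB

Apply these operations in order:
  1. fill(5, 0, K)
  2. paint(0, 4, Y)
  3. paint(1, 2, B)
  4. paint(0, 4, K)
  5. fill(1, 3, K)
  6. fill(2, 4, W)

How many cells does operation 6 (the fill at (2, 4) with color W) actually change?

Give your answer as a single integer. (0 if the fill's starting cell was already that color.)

Answer: 29

Derivation:
After op 1 fill(5,0,K) [29 cells changed]:
KKKKK
KKKWK
KKKKK
KKKKK
KKKKK
KKKKK
After op 2 paint(0,4,Y):
KKKKY
KKKWK
KKKKK
KKKKK
KKKKK
KKKKK
After op 3 paint(1,2,B):
KKKKY
KKBWK
KKKKK
KKKKK
KKKKK
KKKKK
After op 4 paint(0,4,K):
KKKKK
KKBWK
KKKKK
KKKKK
KKKKK
KKKKK
After op 5 fill(1,3,K) [1 cells changed]:
KKKKK
KKBKK
KKKKK
KKKKK
KKKKK
KKKKK
After op 6 fill(2,4,W) [29 cells changed]:
WWWWW
WWBWW
WWWWW
WWWWW
WWWWW
WWWWW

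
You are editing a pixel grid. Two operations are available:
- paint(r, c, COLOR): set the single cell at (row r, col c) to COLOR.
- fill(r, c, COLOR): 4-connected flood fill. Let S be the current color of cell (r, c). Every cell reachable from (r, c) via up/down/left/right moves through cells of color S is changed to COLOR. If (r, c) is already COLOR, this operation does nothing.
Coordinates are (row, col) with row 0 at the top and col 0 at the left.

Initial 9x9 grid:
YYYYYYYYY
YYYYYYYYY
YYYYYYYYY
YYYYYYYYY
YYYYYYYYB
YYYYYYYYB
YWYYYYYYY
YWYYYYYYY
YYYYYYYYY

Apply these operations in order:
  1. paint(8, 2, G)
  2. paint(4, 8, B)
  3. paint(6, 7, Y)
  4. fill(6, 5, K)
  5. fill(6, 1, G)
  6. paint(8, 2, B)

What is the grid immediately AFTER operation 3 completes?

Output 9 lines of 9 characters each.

Answer: YYYYYYYYY
YYYYYYYYY
YYYYYYYYY
YYYYYYYYY
YYYYYYYYB
YYYYYYYYB
YWYYYYYYY
YWYYYYYYY
YYGYYYYYY

Derivation:
After op 1 paint(8,2,G):
YYYYYYYYY
YYYYYYYYY
YYYYYYYYY
YYYYYYYYY
YYYYYYYYB
YYYYYYYYB
YWYYYYYYY
YWYYYYYYY
YYGYYYYYY
After op 2 paint(4,8,B):
YYYYYYYYY
YYYYYYYYY
YYYYYYYYY
YYYYYYYYY
YYYYYYYYB
YYYYYYYYB
YWYYYYYYY
YWYYYYYYY
YYGYYYYYY
After op 3 paint(6,7,Y):
YYYYYYYYY
YYYYYYYYY
YYYYYYYYY
YYYYYYYYY
YYYYYYYYB
YYYYYYYYB
YWYYYYYYY
YWYYYYYYY
YYGYYYYYY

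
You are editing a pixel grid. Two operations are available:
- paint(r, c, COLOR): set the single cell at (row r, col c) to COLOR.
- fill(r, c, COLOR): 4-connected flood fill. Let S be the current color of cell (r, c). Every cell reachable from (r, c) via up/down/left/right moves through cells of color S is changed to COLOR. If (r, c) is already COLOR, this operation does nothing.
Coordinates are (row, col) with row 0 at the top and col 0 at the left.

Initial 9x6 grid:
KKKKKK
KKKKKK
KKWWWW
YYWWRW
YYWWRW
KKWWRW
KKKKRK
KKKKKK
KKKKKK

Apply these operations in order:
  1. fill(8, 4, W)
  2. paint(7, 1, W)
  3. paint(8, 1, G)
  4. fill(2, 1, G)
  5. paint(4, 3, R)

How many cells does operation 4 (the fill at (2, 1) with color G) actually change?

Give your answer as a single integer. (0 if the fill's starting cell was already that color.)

After op 1 fill(8,4,W) [19 cells changed]:
KKKKKK
KKKKKK
KKWWWW
YYWWRW
YYWWRW
WWWWRW
WWWWRW
WWWWWW
WWWWWW
After op 2 paint(7,1,W):
KKKKKK
KKKKKK
KKWWWW
YYWWRW
YYWWRW
WWWWRW
WWWWRW
WWWWWW
WWWWWW
After op 3 paint(8,1,G):
KKKKKK
KKKKKK
KKWWWW
YYWWRW
YYWWRW
WWWWRW
WWWWRW
WWWWWW
WGWWWW
After op 4 fill(2,1,G) [14 cells changed]:
GGGGGG
GGGGGG
GGWWWW
YYWWRW
YYWWRW
WWWWRW
WWWWRW
WWWWWW
WGWWWW

Answer: 14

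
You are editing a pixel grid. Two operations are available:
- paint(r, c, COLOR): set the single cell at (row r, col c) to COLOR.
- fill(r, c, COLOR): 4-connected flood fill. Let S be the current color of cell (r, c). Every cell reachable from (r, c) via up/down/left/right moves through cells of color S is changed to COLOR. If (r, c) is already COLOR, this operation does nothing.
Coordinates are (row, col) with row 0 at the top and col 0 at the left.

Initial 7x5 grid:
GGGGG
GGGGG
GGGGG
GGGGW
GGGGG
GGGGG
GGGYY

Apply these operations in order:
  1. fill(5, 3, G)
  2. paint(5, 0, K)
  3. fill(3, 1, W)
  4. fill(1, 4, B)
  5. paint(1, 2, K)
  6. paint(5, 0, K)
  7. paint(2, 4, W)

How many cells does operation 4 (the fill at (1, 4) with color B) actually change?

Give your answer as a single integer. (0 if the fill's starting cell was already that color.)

Answer: 32

Derivation:
After op 1 fill(5,3,G) [0 cells changed]:
GGGGG
GGGGG
GGGGG
GGGGW
GGGGG
GGGGG
GGGYY
After op 2 paint(5,0,K):
GGGGG
GGGGG
GGGGG
GGGGW
GGGGG
KGGGG
GGGYY
After op 3 fill(3,1,W) [31 cells changed]:
WWWWW
WWWWW
WWWWW
WWWWW
WWWWW
KWWWW
WWWYY
After op 4 fill(1,4,B) [32 cells changed]:
BBBBB
BBBBB
BBBBB
BBBBB
BBBBB
KBBBB
BBBYY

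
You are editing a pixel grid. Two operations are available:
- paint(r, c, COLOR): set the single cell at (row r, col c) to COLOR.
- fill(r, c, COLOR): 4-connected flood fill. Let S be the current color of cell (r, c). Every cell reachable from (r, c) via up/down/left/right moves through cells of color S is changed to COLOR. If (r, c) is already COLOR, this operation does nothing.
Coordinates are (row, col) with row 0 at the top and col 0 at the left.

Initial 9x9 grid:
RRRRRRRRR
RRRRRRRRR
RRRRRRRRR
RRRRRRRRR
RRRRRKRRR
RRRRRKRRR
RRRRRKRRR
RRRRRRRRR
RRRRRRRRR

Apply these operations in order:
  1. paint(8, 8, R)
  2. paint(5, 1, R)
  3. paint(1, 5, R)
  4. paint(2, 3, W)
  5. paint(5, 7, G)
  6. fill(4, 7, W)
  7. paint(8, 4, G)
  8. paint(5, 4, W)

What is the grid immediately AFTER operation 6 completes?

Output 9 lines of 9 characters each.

Answer: WWWWWWWWW
WWWWWWWWW
WWWWWWWWW
WWWWWWWWW
WWWWWKWWW
WWWWWKWGW
WWWWWKWWW
WWWWWWWWW
WWWWWWWWW

Derivation:
After op 1 paint(8,8,R):
RRRRRRRRR
RRRRRRRRR
RRRRRRRRR
RRRRRRRRR
RRRRRKRRR
RRRRRKRRR
RRRRRKRRR
RRRRRRRRR
RRRRRRRRR
After op 2 paint(5,1,R):
RRRRRRRRR
RRRRRRRRR
RRRRRRRRR
RRRRRRRRR
RRRRRKRRR
RRRRRKRRR
RRRRRKRRR
RRRRRRRRR
RRRRRRRRR
After op 3 paint(1,5,R):
RRRRRRRRR
RRRRRRRRR
RRRRRRRRR
RRRRRRRRR
RRRRRKRRR
RRRRRKRRR
RRRRRKRRR
RRRRRRRRR
RRRRRRRRR
After op 4 paint(2,3,W):
RRRRRRRRR
RRRRRRRRR
RRRWRRRRR
RRRRRRRRR
RRRRRKRRR
RRRRRKRRR
RRRRRKRRR
RRRRRRRRR
RRRRRRRRR
After op 5 paint(5,7,G):
RRRRRRRRR
RRRRRRRRR
RRRWRRRRR
RRRRRRRRR
RRRRRKRRR
RRRRRKRGR
RRRRRKRRR
RRRRRRRRR
RRRRRRRRR
After op 6 fill(4,7,W) [76 cells changed]:
WWWWWWWWW
WWWWWWWWW
WWWWWWWWW
WWWWWWWWW
WWWWWKWWW
WWWWWKWGW
WWWWWKWWW
WWWWWWWWW
WWWWWWWWW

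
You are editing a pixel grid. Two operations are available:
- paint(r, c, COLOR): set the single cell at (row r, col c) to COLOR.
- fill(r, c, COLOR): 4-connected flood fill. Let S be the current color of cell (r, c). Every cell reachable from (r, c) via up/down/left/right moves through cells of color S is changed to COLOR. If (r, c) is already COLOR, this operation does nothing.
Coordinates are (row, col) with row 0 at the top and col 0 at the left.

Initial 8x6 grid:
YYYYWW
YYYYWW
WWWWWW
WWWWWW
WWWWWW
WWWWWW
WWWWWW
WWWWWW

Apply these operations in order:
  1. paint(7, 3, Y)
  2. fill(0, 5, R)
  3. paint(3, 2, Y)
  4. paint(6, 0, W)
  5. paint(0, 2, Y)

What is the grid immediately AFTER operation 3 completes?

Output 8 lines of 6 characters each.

Answer: YYYYRR
YYYYRR
RRRRRR
RRYRRR
RRRRRR
RRRRRR
RRRRRR
RRRYRR

Derivation:
After op 1 paint(7,3,Y):
YYYYWW
YYYYWW
WWWWWW
WWWWWW
WWWWWW
WWWWWW
WWWWWW
WWWYWW
After op 2 fill(0,5,R) [39 cells changed]:
YYYYRR
YYYYRR
RRRRRR
RRRRRR
RRRRRR
RRRRRR
RRRRRR
RRRYRR
After op 3 paint(3,2,Y):
YYYYRR
YYYYRR
RRRRRR
RRYRRR
RRRRRR
RRRRRR
RRRRRR
RRRYRR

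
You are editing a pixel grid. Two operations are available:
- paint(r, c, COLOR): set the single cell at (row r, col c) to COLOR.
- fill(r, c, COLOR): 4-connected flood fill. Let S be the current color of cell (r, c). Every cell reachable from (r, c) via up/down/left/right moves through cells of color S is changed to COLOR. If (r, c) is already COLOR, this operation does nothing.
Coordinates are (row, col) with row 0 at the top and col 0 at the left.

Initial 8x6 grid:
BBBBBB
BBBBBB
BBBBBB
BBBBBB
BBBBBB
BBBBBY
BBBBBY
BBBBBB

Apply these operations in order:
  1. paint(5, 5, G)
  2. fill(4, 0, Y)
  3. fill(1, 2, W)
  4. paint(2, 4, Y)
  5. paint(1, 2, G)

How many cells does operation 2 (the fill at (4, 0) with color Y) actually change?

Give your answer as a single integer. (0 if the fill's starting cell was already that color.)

After op 1 paint(5,5,G):
BBBBBB
BBBBBB
BBBBBB
BBBBBB
BBBBBB
BBBBBG
BBBBBY
BBBBBB
After op 2 fill(4,0,Y) [46 cells changed]:
YYYYYY
YYYYYY
YYYYYY
YYYYYY
YYYYYY
YYYYYG
YYYYYY
YYYYYY

Answer: 46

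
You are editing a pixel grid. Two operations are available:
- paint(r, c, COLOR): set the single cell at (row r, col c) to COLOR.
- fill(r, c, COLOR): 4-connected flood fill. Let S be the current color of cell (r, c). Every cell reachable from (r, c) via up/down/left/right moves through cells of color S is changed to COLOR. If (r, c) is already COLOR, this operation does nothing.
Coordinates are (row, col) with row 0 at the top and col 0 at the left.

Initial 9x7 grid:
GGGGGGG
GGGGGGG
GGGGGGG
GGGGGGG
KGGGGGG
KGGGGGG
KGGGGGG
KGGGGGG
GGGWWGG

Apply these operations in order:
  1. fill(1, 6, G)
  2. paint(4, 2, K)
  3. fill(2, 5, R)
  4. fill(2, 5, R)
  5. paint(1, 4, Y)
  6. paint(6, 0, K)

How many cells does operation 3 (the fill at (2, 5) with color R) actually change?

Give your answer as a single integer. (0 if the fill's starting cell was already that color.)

Answer: 56

Derivation:
After op 1 fill(1,6,G) [0 cells changed]:
GGGGGGG
GGGGGGG
GGGGGGG
GGGGGGG
KGGGGGG
KGGGGGG
KGGGGGG
KGGGGGG
GGGWWGG
After op 2 paint(4,2,K):
GGGGGGG
GGGGGGG
GGGGGGG
GGGGGGG
KGKGGGG
KGGGGGG
KGGGGGG
KGGGGGG
GGGWWGG
After op 3 fill(2,5,R) [56 cells changed]:
RRRRRRR
RRRRRRR
RRRRRRR
RRRRRRR
KRKRRRR
KRRRRRR
KRRRRRR
KRRRRRR
RRRWWRR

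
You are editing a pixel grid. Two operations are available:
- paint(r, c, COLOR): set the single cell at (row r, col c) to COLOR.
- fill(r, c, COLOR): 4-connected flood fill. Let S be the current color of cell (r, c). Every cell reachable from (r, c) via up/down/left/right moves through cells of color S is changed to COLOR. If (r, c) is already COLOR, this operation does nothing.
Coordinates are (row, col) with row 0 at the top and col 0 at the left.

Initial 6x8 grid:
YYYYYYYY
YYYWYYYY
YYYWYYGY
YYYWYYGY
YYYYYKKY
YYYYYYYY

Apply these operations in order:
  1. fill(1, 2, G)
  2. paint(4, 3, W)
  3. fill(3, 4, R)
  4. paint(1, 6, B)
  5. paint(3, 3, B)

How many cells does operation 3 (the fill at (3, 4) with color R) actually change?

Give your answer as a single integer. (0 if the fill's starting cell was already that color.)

Answer: 42

Derivation:
After op 1 fill(1,2,G) [41 cells changed]:
GGGGGGGG
GGGWGGGG
GGGWGGGG
GGGWGGGG
GGGGGKKG
GGGGGGGG
After op 2 paint(4,3,W):
GGGGGGGG
GGGWGGGG
GGGWGGGG
GGGWGGGG
GGGWGKKG
GGGGGGGG
After op 3 fill(3,4,R) [42 cells changed]:
RRRRRRRR
RRRWRRRR
RRRWRRRR
RRRWRRRR
RRRWRKKR
RRRRRRRR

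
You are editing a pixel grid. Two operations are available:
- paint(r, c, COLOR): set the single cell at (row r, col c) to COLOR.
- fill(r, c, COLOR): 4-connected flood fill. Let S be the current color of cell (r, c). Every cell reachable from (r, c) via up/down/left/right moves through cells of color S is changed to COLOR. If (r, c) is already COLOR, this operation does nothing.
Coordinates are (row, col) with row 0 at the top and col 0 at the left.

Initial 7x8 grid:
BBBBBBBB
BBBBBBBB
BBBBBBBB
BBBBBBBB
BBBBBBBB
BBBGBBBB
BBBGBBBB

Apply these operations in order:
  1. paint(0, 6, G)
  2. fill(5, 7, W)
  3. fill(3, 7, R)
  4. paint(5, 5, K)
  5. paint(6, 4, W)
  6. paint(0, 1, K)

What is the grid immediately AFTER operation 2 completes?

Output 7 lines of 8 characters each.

Answer: WWWWWWGW
WWWWWWWW
WWWWWWWW
WWWWWWWW
WWWWWWWW
WWWGWWWW
WWWGWWWW

Derivation:
After op 1 paint(0,6,G):
BBBBBBGB
BBBBBBBB
BBBBBBBB
BBBBBBBB
BBBBBBBB
BBBGBBBB
BBBGBBBB
After op 2 fill(5,7,W) [53 cells changed]:
WWWWWWGW
WWWWWWWW
WWWWWWWW
WWWWWWWW
WWWWWWWW
WWWGWWWW
WWWGWWWW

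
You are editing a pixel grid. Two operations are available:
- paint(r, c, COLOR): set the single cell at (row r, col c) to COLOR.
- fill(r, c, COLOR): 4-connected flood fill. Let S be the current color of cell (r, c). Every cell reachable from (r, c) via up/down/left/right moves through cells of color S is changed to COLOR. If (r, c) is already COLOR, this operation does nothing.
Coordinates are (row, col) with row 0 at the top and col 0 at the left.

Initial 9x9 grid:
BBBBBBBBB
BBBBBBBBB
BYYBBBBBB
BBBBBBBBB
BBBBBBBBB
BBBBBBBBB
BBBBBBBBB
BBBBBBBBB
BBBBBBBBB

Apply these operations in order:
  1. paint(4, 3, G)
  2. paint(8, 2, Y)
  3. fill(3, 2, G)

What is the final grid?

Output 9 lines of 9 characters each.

After op 1 paint(4,3,G):
BBBBBBBBB
BBBBBBBBB
BYYBBBBBB
BBBBBBBBB
BBBGBBBBB
BBBBBBBBB
BBBBBBBBB
BBBBBBBBB
BBBBBBBBB
After op 2 paint(8,2,Y):
BBBBBBBBB
BBBBBBBBB
BYYBBBBBB
BBBBBBBBB
BBBGBBBBB
BBBBBBBBB
BBBBBBBBB
BBBBBBBBB
BBYBBBBBB
After op 3 fill(3,2,G) [77 cells changed]:
GGGGGGGGG
GGGGGGGGG
GYYGGGGGG
GGGGGGGGG
GGGGGGGGG
GGGGGGGGG
GGGGGGGGG
GGGGGGGGG
GGYGGGGGG

Answer: GGGGGGGGG
GGGGGGGGG
GYYGGGGGG
GGGGGGGGG
GGGGGGGGG
GGGGGGGGG
GGGGGGGGG
GGGGGGGGG
GGYGGGGGG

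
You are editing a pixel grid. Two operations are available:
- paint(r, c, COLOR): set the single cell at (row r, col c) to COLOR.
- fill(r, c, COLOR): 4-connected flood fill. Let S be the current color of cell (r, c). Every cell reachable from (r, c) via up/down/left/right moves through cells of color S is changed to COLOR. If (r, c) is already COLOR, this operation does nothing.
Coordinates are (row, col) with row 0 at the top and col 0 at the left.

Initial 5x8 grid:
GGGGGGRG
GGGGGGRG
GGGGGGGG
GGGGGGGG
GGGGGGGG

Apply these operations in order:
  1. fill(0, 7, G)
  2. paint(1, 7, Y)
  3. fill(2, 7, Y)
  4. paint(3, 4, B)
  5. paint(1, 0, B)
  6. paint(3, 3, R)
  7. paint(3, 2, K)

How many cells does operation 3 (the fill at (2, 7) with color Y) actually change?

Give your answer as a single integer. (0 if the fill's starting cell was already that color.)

After op 1 fill(0,7,G) [0 cells changed]:
GGGGGGRG
GGGGGGRG
GGGGGGGG
GGGGGGGG
GGGGGGGG
After op 2 paint(1,7,Y):
GGGGGGRG
GGGGGGRY
GGGGGGGG
GGGGGGGG
GGGGGGGG
After op 3 fill(2,7,Y) [36 cells changed]:
YYYYYYRG
YYYYYYRY
YYYYYYYY
YYYYYYYY
YYYYYYYY

Answer: 36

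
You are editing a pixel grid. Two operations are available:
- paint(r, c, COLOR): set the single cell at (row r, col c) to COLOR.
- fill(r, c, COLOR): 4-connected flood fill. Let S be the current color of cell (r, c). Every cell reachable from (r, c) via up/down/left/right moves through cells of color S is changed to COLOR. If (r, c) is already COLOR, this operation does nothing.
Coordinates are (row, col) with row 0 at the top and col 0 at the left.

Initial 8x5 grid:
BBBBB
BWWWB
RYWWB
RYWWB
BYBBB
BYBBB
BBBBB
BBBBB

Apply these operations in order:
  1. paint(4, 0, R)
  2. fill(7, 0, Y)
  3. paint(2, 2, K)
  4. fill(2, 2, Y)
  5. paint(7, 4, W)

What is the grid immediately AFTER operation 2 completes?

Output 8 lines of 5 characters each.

After op 1 paint(4,0,R):
BBBBB
BWWWB
RYWWB
RYWWB
RYBBB
BYBBB
BBBBB
BBBBB
After op 2 fill(7,0,Y) [26 cells changed]:
YYYYY
YWWWY
RYWWY
RYWWY
RYYYY
YYYYY
YYYYY
YYYYY

Answer: YYYYY
YWWWY
RYWWY
RYWWY
RYYYY
YYYYY
YYYYY
YYYYY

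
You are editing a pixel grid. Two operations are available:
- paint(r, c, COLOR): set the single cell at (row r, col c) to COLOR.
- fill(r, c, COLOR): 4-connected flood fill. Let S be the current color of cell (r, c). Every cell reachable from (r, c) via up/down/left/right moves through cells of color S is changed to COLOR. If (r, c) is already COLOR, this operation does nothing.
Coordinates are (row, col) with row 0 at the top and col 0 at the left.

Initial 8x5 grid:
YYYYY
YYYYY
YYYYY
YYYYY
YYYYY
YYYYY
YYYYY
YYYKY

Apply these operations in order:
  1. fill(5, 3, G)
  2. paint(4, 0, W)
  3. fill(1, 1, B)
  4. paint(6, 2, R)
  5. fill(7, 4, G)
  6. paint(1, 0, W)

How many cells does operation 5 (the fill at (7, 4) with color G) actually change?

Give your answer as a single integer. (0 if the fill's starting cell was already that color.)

After op 1 fill(5,3,G) [39 cells changed]:
GGGGG
GGGGG
GGGGG
GGGGG
GGGGG
GGGGG
GGGGG
GGGKG
After op 2 paint(4,0,W):
GGGGG
GGGGG
GGGGG
GGGGG
WGGGG
GGGGG
GGGGG
GGGKG
After op 3 fill(1,1,B) [38 cells changed]:
BBBBB
BBBBB
BBBBB
BBBBB
WBBBB
BBBBB
BBBBB
BBBKB
After op 4 paint(6,2,R):
BBBBB
BBBBB
BBBBB
BBBBB
WBBBB
BBBBB
BBRBB
BBBKB
After op 5 fill(7,4,G) [37 cells changed]:
GGGGG
GGGGG
GGGGG
GGGGG
WGGGG
GGGGG
GGRGG
GGGKG

Answer: 37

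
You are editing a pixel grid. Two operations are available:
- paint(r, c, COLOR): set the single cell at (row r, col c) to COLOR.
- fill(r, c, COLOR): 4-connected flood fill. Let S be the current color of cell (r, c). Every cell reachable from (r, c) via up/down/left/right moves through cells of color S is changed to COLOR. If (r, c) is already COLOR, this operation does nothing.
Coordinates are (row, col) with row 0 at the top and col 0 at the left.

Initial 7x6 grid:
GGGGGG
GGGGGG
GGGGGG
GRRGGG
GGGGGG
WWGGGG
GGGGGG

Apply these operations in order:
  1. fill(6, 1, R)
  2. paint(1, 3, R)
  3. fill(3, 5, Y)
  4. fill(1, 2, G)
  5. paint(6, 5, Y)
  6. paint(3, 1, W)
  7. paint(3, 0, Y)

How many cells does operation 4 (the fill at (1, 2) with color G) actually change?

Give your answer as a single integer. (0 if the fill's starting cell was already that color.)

After op 1 fill(6,1,R) [38 cells changed]:
RRRRRR
RRRRRR
RRRRRR
RRRRRR
RRRRRR
WWRRRR
RRRRRR
After op 2 paint(1,3,R):
RRRRRR
RRRRRR
RRRRRR
RRRRRR
RRRRRR
WWRRRR
RRRRRR
After op 3 fill(3,5,Y) [40 cells changed]:
YYYYYY
YYYYYY
YYYYYY
YYYYYY
YYYYYY
WWYYYY
YYYYYY
After op 4 fill(1,2,G) [40 cells changed]:
GGGGGG
GGGGGG
GGGGGG
GGGGGG
GGGGGG
WWGGGG
GGGGGG

Answer: 40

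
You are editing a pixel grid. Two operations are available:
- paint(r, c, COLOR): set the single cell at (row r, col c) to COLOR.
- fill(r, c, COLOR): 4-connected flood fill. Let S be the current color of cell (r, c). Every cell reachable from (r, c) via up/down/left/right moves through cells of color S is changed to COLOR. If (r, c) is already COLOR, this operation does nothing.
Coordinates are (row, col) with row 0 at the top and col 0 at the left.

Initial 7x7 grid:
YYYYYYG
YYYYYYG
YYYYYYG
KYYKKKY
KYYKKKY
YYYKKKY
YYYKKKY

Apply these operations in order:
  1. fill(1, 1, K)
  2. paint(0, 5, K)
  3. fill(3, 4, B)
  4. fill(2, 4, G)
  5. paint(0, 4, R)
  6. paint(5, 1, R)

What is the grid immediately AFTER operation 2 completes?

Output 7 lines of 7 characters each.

After op 1 fill(1,1,K) [28 cells changed]:
KKKKKKG
KKKKKKG
KKKKKKG
KKKKKKY
KKKKKKY
KKKKKKY
KKKKKKY
After op 2 paint(0,5,K):
KKKKKKG
KKKKKKG
KKKKKKG
KKKKKKY
KKKKKKY
KKKKKKY
KKKKKKY

Answer: KKKKKKG
KKKKKKG
KKKKKKG
KKKKKKY
KKKKKKY
KKKKKKY
KKKKKKY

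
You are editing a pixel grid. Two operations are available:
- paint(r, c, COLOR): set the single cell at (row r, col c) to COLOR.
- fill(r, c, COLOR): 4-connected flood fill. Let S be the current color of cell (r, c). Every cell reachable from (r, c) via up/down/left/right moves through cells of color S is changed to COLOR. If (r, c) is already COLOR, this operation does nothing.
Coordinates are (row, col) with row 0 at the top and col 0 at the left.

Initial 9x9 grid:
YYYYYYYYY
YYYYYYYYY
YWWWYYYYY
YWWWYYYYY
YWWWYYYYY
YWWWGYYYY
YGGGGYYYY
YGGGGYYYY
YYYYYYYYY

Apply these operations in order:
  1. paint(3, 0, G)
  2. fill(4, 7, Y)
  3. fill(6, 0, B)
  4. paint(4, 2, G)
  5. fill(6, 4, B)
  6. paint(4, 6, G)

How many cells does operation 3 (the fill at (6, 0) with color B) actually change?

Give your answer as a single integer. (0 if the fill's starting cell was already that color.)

After op 1 paint(3,0,G):
YYYYYYYYY
YYYYYYYYY
YWWWYYYYY
GWWWYYYYY
YWWWYYYYY
YWWWGYYYY
YGGGGYYYY
YGGGGYYYY
YYYYYYYYY
After op 2 fill(4,7,Y) [0 cells changed]:
YYYYYYYYY
YYYYYYYYY
YWWWYYYYY
GWWWYYYYY
YWWWYYYYY
YWWWGYYYY
YGGGGYYYY
YGGGGYYYY
YYYYYYYYY
After op 3 fill(6,0,B) [59 cells changed]:
BBBBBBBBB
BBBBBBBBB
BWWWBBBBB
GWWWBBBBB
BWWWBBBBB
BWWWGBBBB
BGGGGBBBB
BGGGGBBBB
BBBBBBBBB

Answer: 59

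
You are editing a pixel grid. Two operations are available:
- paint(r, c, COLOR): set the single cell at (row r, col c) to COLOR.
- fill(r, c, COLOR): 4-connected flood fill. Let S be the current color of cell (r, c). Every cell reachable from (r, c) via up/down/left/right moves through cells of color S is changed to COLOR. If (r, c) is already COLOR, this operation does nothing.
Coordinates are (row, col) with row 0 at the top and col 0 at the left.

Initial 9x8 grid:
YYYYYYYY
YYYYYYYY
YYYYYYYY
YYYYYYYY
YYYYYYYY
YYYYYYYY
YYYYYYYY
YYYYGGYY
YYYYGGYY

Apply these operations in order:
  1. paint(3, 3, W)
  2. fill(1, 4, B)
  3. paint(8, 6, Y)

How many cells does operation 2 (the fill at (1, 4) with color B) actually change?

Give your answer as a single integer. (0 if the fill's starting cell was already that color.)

Answer: 67

Derivation:
After op 1 paint(3,3,W):
YYYYYYYY
YYYYYYYY
YYYYYYYY
YYYWYYYY
YYYYYYYY
YYYYYYYY
YYYYYYYY
YYYYGGYY
YYYYGGYY
After op 2 fill(1,4,B) [67 cells changed]:
BBBBBBBB
BBBBBBBB
BBBBBBBB
BBBWBBBB
BBBBBBBB
BBBBBBBB
BBBBBBBB
BBBBGGBB
BBBBGGBB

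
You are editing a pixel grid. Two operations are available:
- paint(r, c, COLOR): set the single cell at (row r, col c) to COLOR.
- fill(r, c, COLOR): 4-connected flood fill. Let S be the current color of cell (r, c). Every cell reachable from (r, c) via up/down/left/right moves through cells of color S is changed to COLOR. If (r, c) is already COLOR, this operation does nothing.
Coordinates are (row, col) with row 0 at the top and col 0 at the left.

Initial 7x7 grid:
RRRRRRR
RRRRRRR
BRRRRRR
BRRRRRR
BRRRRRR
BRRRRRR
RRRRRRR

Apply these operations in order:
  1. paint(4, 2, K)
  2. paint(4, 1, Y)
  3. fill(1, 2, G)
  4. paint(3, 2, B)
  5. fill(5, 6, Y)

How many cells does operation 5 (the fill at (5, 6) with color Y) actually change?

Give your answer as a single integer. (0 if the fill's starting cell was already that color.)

Answer: 42

Derivation:
After op 1 paint(4,2,K):
RRRRRRR
RRRRRRR
BRRRRRR
BRRRRRR
BRKRRRR
BRRRRRR
RRRRRRR
After op 2 paint(4,1,Y):
RRRRRRR
RRRRRRR
BRRRRRR
BRRRRRR
BYKRRRR
BRRRRRR
RRRRRRR
After op 3 fill(1,2,G) [43 cells changed]:
GGGGGGG
GGGGGGG
BGGGGGG
BGGGGGG
BYKGGGG
BGGGGGG
GGGGGGG
After op 4 paint(3,2,B):
GGGGGGG
GGGGGGG
BGGGGGG
BGBGGGG
BYKGGGG
BGGGGGG
GGGGGGG
After op 5 fill(5,6,Y) [42 cells changed]:
YYYYYYY
YYYYYYY
BYYYYYY
BYBYYYY
BYKYYYY
BYYYYYY
YYYYYYY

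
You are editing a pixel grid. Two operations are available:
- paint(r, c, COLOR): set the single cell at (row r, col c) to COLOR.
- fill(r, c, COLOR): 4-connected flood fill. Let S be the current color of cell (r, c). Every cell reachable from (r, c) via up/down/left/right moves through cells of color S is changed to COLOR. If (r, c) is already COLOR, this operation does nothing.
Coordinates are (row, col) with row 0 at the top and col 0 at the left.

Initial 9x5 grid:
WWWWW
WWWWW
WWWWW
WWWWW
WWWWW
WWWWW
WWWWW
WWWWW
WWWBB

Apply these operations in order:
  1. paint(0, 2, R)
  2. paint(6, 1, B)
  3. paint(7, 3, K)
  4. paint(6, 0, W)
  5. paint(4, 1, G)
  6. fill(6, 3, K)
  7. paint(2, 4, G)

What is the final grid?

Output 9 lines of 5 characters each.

Answer: KKRKK
KKKKK
KKKKG
KKKKK
KGKKK
KKKKK
KBKKK
KKKKK
KKKBB

Derivation:
After op 1 paint(0,2,R):
WWRWW
WWWWW
WWWWW
WWWWW
WWWWW
WWWWW
WWWWW
WWWWW
WWWBB
After op 2 paint(6,1,B):
WWRWW
WWWWW
WWWWW
WWWWW
WWWWW
WWWWW
WBWWW
WWWWW
WWWBB
After op 3 paint(7,3,K):
WWRWW
WWWWW
WWWWW
WWWWW
WWWWW
WWWWW
WBWWW
WWWKW
WWWBB
After op 4 paint(6,0,W):
WWRWW
WWWWW
WWWWW
WWWWW
WWWWW
WWWWW
WBWWW
WWWKW
WWWBB
After op 5 paint(4,1,G):
WWRWW
WWWWW
WWWWW
WWWWW
WGWWW
WWWWW
WBWWW
WWWKW
WWWBB
After op 6 fill(6,3,K) [39 cells changed]:
KKRKK
KKKKK
KKKKK
KKKKK
KGKKK
KKKKK
KBKKK
KKKKK
KKKBB
After op 7 paint(2,4,G):
KKRKK
KKKKK
KKKKG
KKKKK
KGKKK
KKKKK
KBKKK
KKKKK
KKKBB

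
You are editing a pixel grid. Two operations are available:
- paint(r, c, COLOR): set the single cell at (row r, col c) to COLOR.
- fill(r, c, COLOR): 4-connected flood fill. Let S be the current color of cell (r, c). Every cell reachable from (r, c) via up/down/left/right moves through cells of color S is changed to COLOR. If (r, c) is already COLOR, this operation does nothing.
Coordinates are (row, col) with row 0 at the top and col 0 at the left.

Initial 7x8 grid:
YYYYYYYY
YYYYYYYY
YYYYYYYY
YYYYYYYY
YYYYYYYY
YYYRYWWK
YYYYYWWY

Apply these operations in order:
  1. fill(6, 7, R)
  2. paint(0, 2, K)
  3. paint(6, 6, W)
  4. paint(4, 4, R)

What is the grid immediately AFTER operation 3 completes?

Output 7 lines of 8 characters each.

Answer: YYKYYYYY
YYYYYYYY
YYYYYYYY
YYYYYYYY
YYYYYYYY
YYYRYWWK
YYYYYWWR

Derivation:
After op 1 fill(6,7,R) [1 cells changed]:
YYYYYYYY
YYYYYYYY
YYYYYYYY
YYYYYYYY
YYYYYYYY
YYYRYWWK
YYYYYWWR
After op 2 paint(0,2,K):
YYKYYYYY
YYYYYYYY
YYYYYYYY
YYYYYYYY
YYYYYYYY
YYYRYWWK
YYYYYWWR
After op 3 paint(6,6,W):
YYKYYYYY
YYYYYYYY
YYYYYYYY
YYYYYYYY
YYYYYYYY
YYYRYWWK
YYYYYWWR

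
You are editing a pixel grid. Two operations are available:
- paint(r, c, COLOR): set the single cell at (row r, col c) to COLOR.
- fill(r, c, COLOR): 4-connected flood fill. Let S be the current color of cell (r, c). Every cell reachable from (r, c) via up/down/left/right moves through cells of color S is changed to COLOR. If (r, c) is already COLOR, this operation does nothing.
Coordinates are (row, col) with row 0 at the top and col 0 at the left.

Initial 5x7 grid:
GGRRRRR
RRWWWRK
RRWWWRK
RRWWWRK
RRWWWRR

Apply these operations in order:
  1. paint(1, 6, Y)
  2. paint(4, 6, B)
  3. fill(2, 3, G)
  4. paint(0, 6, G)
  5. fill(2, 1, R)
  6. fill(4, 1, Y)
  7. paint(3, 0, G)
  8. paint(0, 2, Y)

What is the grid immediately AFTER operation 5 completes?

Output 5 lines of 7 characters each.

Answer: GGRRRRG
RRGGGRY
RRGGGRK
RRGGGRK
RRGGGRB

Derivation:
After op 1 paint(1,6,Y):
GGRRRRR
RRWWWRY
RRWWWRK
RRWWWRK
RRWWWRR
After op 2 paint(4,6,B):
GGRRRRR
RRWWWRY
RRWWWRK
RRWWWRK
RRWWWRB
After op 3 fill(2,3,G) [12 cells changed]:
GGRRRRR
RRGGGRY
RRGGGRK
RRGGGRK
RRGGGRB
After op 4 paint(0,6,G):
GGRRRRG
RRGGGRY
RRGGGRK
RRGGGRK
RRGGGRB
After op 5 fill(2,1,R) [0 cells changed]:
GGRRRRG
RRGGGRY
RRGGGRK
RRGGGRK
RRGGGRB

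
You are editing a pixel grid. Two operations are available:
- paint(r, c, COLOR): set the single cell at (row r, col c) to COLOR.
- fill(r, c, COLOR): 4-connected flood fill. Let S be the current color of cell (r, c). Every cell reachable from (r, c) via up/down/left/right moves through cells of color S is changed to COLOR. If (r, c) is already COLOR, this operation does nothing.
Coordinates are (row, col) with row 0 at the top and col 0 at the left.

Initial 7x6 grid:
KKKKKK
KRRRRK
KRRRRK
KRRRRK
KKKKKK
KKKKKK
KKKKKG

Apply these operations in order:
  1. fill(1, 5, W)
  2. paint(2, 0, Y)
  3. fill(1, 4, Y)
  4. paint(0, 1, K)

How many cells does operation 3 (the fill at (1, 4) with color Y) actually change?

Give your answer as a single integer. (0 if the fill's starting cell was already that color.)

Answer: 12

Derivation:
After op 1 fill(1,5,W) [29 cells changed]:
WWWWWW
WRRRRW
WRRRRW
WRRRRW
WWWWWW
WWWWWW
WWWWWG
After op 2 paint(2,0,Y):
WWWWWW
WRRRRW
YRRRRW
WRRRRW
WWWWWW
WWWWWW
WWWWWG
After op 3 fill(1,4,Y) [12 cells changed]:
WWWWWW
WYYYYW
YYYYYW
WYYYYW
WWWWWW
WWWWWW
WWWWWG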